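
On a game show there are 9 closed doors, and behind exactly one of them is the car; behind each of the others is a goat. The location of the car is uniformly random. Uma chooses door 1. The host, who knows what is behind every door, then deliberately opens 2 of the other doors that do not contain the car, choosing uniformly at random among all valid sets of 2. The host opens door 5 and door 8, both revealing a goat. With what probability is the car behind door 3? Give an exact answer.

Apply Bayes' rule, conditioning on where the car actually is.
If it is behind door 1 (prior 1/9): the host has 28 equally likely choices, so probability 1/28; weight (1/9)·(1/28) = 1/252.
If it is behind any of doors 2, 3, 4, 6, 7, and 9 (prior 1/9 each): the host has 21 equally likely choices, so probability 1/21; weight (1/9)·(1/21) = 1/189 each.
If it is behind either of doors 5 and 8 (prior 1/9 each): that door was opened and seen not to hold the prize — ruled out; weight (1/9)·0 = 0 each.
The weights sum to 1/28.
So P(the car behind door 3 | the host opened door 5 and door 8) = (1/189) / (1/28) = 4/27.

4/27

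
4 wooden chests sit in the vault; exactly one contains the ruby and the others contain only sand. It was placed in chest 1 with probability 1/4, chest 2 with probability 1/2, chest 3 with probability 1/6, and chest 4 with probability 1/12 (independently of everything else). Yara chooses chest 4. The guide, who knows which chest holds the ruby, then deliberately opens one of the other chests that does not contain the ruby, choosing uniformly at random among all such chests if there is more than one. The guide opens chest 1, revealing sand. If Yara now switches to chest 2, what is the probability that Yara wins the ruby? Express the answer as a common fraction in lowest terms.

9/13

Consider each possible location of the ruby in turn.
If it is in chest 1 (prior 1/4): the guide opened chest 1, so this case is ruled out; weight (1/4)·0 = 0.
If it is in chest 2 (prior 1/2): the guide has 2 equally likely choices, so probability 1/2; weight (1/2)·(1/2) = 1/4.
If it is in chest 3 (prior 1/6): the guide has 2 equally likely choices, so probability 1/2; weight (1/6)·(1/2) = 1/12.
If it is in chest 4 (prior 1/12): the guide has 3 equally likely choices, so probability 1/3; weight (1/12)·(1/3) = 1/36.
The weights sum to 13/36.
So P(the ruby in chest 2 | the guide opened chest 1) = (1/4) / (13/36) = 9/13.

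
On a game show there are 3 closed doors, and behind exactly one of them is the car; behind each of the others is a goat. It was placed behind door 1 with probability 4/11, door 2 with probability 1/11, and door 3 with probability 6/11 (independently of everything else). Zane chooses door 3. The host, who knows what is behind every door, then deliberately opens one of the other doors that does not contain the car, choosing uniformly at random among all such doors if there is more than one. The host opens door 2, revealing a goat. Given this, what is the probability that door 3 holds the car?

Apply Bayes' rule, conditioning on where the car actually is.
If it is behind door 1 (prior 4/11): the host has no choice, probability 1; weight (4/11)·1 = 4/11.
If it is behind door 2 (prior 1/11): the host opened door 2, so this case is ruled out; weight (1/11)·0 = 0.
If it is behind door 3 (prior 6/11): the host has 2 equally likely choices, so probability 1/2; weight (6/11)·(1/2) = 3/11.
The weights sum to 7/11.
So P(the car behind door 3 | the host opened door 2) = (3/11) / (7/11) = 3/7.

3/7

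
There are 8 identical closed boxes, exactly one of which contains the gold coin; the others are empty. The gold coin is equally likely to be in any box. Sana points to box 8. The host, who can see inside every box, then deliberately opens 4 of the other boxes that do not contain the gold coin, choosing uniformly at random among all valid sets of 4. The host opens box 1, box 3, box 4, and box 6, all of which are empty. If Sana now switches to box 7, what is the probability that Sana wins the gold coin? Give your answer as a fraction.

7/24

Apply Bayes' rule, conditioning on where the gold coin actually is.
If it is in any of boxes 1, 3, 4, and 6 (prior 1/8 each): that box was opened and seen not to hold the prize — ruled out; weight (1/8)·0 = 0 each.
If it is in any of boxes 2, 5, and 7 (prior 1/8 each): the host has 15 equally likely choices, so probability 1/15; weight (1/8)·(1/15) = 1/120 each.
If it is in box 8 (prior 1/8): the host has 35 equally likely choices, so probability 1/35; weight (1/8)·(1/35) = 1/280.
The weights sum to 1/35.
So P(the gold coin in box 7 | the host opened box 1, box 3, box 4, and box 6) = (1/120) / (1/35) = 7/24.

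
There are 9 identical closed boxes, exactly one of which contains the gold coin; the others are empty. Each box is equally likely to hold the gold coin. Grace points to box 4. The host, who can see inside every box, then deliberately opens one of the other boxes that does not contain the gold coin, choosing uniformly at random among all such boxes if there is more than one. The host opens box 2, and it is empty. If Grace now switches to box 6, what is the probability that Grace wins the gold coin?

8/63

Consider each possible location of the gold coin in turn.
If it is in any of boxes 1, 3, 5, 6, 7, 8, and 9 (prior 1/9 each): the host has 7 equally likely choices, so probability 1/7; weight (1/9)·(1/7) = 1/63 each.
If it is in box 2 (prior 1/9): the host opened box 2, so this case is ruled out; weight (1/9)·0 = 0.
If it is in box 4 (prior 1/9): the host has 8 equally likely choices, so probability 1/8; weight (1/9)·(1/8) = 1/72.
The weights sum to 1/8.
So P(the gold coin in box 6 | the host opened box 2) = (1/63) / (1/8) = 8/63.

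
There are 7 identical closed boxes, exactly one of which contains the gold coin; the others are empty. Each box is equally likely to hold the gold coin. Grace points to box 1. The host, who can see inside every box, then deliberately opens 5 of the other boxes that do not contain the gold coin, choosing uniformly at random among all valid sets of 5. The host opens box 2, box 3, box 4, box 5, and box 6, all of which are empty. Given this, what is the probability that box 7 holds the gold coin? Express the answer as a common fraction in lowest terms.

Condition on the true location of the gold coin.
If it is in box 1 (prior 1/7): the host has 6 equally likely choices, so probability 1/6; weight (1/7)·(1/6) = 1/42.
If it is in any of boxes 2, 3, 4, 5, and 6 (prior 1/7 each): that box was opened and seen not to hold the prize — ruled out; weight (1/7)·0 = 0 each.
If it is in box 7 (prior 1/7): the host has no choice, probability 1; weight (1/7)·1 = 1/7.
The weights sum to 1/6.
So P(the gold coin in box 7 | the host opened box 2, box 3, box 4, box 5, and box 6) = (1/7) / (1/6) = 6/7.

6/7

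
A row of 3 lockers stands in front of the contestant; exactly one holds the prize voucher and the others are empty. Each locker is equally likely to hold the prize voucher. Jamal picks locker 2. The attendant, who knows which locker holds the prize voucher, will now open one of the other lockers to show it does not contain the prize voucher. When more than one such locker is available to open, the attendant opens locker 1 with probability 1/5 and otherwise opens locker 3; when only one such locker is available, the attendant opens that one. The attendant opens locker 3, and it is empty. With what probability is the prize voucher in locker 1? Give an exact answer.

5/9

Condition on the true location of the prize voucher.
If it is in locker 1 (prior 1/3): only locker 3 is available, probability 1; weight (1/3)·1 = 1/3.
If it is in locker 2 (prior 1/3): locker 1 is available but not opened, probability 4/5; weight (1/3)·(4/5) = 4/15.
If it is in locker 3 (prior 1/3): the attendant opened locker 3, so this case is ruled out; weight (1/3)·0 = 0.
The weights sum to 3/5.
So P(the prize voucher in locker 1 | the attendant opened locker 3) = (1/3) / (3/5) = 5/9.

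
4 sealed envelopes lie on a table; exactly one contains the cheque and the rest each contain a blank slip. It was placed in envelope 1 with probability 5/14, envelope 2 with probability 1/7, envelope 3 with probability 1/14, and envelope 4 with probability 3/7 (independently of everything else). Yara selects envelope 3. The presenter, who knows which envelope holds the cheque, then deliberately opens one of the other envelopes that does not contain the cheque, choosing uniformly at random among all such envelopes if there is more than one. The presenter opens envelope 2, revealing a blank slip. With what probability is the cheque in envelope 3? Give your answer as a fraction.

Consider each possible location of the cheque in turn.
If it is in envelope 1 (prior 5/14): the presenter has 2 equally likely choices, so probability 1/2; weight (5/14)·(1/2) = 5/28.
If it is in envelope 2 (prior 1/7): the presenter opened envelope 2, so this case is ruled out; weight (1/7)·0 = 0.
If it is in envelope 3 (prior 1/14): the presenter has 3 equally likely choices, so probability 1/3; weight (1/14)·(1/3) = 1/42.
If it is in envelope 4 (prior 3/7): the presenter has 2 equally likely choices, so probability 1/2; weight (3/7)·(1/2) = 3/14.
The weights sum to 5/12.
So P(the cheque in envelope 3 | the presenter opened envelope 2) = (1/42) / (5/12) = 2/35.

2/35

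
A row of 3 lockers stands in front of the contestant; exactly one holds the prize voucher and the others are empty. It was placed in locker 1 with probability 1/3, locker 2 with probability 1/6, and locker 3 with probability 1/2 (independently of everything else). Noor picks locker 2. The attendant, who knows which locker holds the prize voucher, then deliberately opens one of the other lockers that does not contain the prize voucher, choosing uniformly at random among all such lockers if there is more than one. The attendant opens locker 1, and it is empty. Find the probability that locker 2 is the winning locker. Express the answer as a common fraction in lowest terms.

Apply Bayes' rule, conditioning on where the prize voucher actually is.
If it is in locker 1 (prior 1/3): the attendant opened locker 1, so this case is ruled out; weight (1/3)·0 = 0.
If it is in locker 2 (prior 1/6): the attendant has 2 equally likely choices, so probability 1/2; weight (1/6)·(1/2) = 1/12.
If it is in locker 3 (prior 1/2): the attendant has no choice, probability 1; weight (1/2)·1 = 1/2.
The weights sum to 7/12.
So P(the prize voucher in locker 2 | the attendant opened locker 1) = (1/12) / (7/12) = 1/7.

1/7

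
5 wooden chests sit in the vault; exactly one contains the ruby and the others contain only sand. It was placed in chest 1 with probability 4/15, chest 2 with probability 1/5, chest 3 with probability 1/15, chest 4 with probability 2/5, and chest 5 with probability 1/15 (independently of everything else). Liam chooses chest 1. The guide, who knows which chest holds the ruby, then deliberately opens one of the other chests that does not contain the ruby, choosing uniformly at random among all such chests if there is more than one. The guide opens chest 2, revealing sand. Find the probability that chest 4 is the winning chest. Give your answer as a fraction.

Condition on the true location of the ruby.
If it is in chest 1 (prior 4/15): the guide has 4 equally likely choices, so probability 1/4; weight (4/15)·(1/4) = 1/15.
If it is in chest 2 (prior 1/5): the guide opened chest 2, so this case is ruled out; weight (1/5)·0 = 0.
If it is in either of chests 3 and 5 (prior 1/15 each): the guide has 3 equally likely choices, so probability 1/3; weight (1/15)·(1/3) = 1/45 each.
If it is in chest 4 (prior 2/5): the guide has 3 equally likely choices, so probability 1/3; weight (2/5)·(1/3) = 2/15.
The weights sum to 11/45.
So P(the ruby in chest 4 | the guide opened chest 2) = (2/15) / (11/45) = 6/11.

6/11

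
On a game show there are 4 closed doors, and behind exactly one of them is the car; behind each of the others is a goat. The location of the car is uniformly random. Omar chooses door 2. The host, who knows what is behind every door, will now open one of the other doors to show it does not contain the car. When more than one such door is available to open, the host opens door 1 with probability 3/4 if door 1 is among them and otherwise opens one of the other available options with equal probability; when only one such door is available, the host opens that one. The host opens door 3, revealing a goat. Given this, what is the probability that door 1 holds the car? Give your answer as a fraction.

4/7

Apply Bayes' rule, conditioning on where the car actually is.
If it is behind door 1 (prior 1/4): door 1 holds the prize so is unavailable; the host chooses uniformly among the 2 others, probability 1/2; weight (1/4)·(1/2) = 1/8.
If it is behind door 2 (prior 1/4): door 1 is available but not opened; door 3 gets probability (1 − 3/4)/2 = 1/8; weight (1/4)·(1/8) = 1/32.
If it is behind door 3 (prior 1/4): the host opened door 3, so this case is ruled out; weight (1/4)·0 = 0.
If it is behind door 4 (prior 1/4): door 1 is available but not opened, probability 1/4; weight (1/4)·(1/4) = 1/16.
The weights sum to 7/32.
So P(the car behind door 1 | the host opened door 3) = (1/8) / (7/32) = 4/7.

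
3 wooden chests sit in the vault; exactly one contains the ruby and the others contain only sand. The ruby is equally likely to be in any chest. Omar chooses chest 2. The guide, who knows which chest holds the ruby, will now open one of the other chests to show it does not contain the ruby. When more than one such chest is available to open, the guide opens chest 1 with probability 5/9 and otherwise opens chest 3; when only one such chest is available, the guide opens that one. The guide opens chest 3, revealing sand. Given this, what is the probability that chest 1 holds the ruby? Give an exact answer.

9/13

Condition on the true location of the ruby.
If it is in chest 1 (prior 1/3): only chest 3 is available, probability 1; weight (1/3)·1 = 1/3.
If it is in chest 2 (prior 1/3): chest 1 is available but not opened, probability 4/9; weight (1/3)·(4/9) = 4/27.
If it is in chest 3 (prior 1/3): the guide opened chest 3, so this case is ruled out; weight (1/3)·0 = 0.
The weights sum to 13/27.
So P(the ruby in chest 1 | the guide opened chest 3) = (1/3) / (13/27) = 9/13.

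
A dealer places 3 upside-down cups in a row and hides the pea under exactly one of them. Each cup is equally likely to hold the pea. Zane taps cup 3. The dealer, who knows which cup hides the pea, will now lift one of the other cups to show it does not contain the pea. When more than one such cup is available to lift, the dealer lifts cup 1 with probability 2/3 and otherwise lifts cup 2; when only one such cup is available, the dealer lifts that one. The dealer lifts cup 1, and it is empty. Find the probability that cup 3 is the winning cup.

2/5

Apply Bayes' rule, conditioning on where the pea actually is.
If it is under cup 1 (prior 1/3): the dealer opened cup 1, so this case is ruled out; weight (1/3)·0 = 0.
If it is under cup 2 (prior 1/3): only cup 1 is available, probability 1; weight (1/3)·1 = 1/3.
If it is under cup 3 (prior 1/3): cup 1 is available, opened with probability 2/3; weight (1/3)·(2/3) = 2/9.
The weights sum to 5/9.
So P(the pea under cup 3 | the dealer opened cup 1) = (2/9) / (5/9) = 2/5.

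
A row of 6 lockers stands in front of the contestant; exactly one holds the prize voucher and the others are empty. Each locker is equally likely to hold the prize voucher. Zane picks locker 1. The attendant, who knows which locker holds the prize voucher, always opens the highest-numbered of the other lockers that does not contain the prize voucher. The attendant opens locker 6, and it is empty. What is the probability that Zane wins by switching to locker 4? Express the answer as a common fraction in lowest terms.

1/5

Apply Bayes' rule, conditioning on where the prize voucher actually is.
If it is in any of lockers 1, 2, 3, 4, and 5 (prior 1/6 each): locker 6 is the highest-numbered option available, probability 1; weight (1/6)·1 = 1/6 each.
If it is in locker 6 (prior 1/6): the attendant opened locker 6, so this case is ruled out; weight (1/6)·0 = 0.
The weights sum to 5/6.
So P(the prize voucher in locker 4 | the attendant opened locker 6) = (1/6) / (5/6) = 1/5.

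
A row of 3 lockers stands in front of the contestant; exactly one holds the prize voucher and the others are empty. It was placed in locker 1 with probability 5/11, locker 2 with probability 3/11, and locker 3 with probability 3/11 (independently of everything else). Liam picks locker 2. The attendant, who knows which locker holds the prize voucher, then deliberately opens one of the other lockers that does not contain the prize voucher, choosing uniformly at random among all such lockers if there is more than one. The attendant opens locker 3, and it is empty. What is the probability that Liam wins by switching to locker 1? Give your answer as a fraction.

10/13

Consider each possible location of the prize voucher in turn.
If it is in locker 1 (prior 5/11): the attendant has no choice, probability 1; weight (5/11)·1 = 5/11.
If it is in locker 2 (prior 3/11): the attendant has 2 equally likely choices, so probability 1/2; weight (3/11)·(1/2) = 3/22.
If it is in locker 3 (prior 3/11): the attendant opened locker 3, so this case is ruled out; weight (3/11)·0 = 0.
The weights sum to 13/22.
So P(the prize voucher in locker 1 | the attendant opened locker 3) = (5/11) / (13/22) = 10/13.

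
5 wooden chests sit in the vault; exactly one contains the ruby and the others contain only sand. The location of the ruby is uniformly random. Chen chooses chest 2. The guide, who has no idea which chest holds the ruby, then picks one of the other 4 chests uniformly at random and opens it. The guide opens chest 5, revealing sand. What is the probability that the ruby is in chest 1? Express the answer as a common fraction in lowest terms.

1/4

Condition on the true location of the ruby.
If it is in any of chests 1, 2, 3, and 4 (prior 1/5 each): the guide picks chest 5 with probability 1/4 regardless, and it is not the prize; weight (1/5)·(1/4) = 1/20 each.
If it is in chest 5 (prior 1/5): the guide opened chest 5, so this case is ruled out; weight (1/5)·0 = 0.
The weights sum to 1/5.
So P(the ruby in chest 1 | the guide opened chest 5) = (1/20) / (1/5) = 1/4.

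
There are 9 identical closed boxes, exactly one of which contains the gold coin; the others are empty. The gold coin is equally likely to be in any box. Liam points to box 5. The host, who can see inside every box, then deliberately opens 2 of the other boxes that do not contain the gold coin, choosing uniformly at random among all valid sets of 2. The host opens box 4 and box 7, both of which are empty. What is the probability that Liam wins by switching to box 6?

Consider each possible location of the gold coin in turn.
If it is in any of boxes 1, 2, 3, 6, 8, and 9 (prior 1/9 each): the host has 21 equally likely choices, so probability 1/21; weight (1/9)·(1/21) = 1/189 each.
If it is in either of boxes 4 and 7 (prior 1/9 each): that box was opened and seen not to hold the prize — ruled out; weight (1/9)·0 = 0 each.
If it is in box 5 (prior 1/9): the host has 28 equally likely choices, so probability 1/28; weight (1/9)·(1/28) = 1/252.
The weights sum to 1/28.
So P(the gold coin in box 6 | the host opened box 4 and box 7) = (1/189) / (1/28) = 4/27.

4/27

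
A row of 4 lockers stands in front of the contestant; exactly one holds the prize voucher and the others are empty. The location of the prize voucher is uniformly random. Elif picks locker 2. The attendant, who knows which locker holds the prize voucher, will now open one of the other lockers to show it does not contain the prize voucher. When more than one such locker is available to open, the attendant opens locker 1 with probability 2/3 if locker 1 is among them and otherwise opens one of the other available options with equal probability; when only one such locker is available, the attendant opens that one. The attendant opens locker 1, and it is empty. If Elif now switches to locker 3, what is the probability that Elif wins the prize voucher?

Apply Bayes' rule, conditioning on where the prize voucher actually is.
If it is in locker 1 (prior 1/4): the attendant opened locker 1, so this case is ruled out; weight (1/4)·0 = 0.
If it is in any of lockers 2, 3, and 4 (prior 1/4 each): locker 1 is available, opened with probability 2/3; weight (1/4)·(2/3) = 1/6 each.
The weights sum to 1/2.
So P(the prize voucher in locker 3 | the attendant opened locker 1) = (1/6) / (1/2) = 1/3.

1/3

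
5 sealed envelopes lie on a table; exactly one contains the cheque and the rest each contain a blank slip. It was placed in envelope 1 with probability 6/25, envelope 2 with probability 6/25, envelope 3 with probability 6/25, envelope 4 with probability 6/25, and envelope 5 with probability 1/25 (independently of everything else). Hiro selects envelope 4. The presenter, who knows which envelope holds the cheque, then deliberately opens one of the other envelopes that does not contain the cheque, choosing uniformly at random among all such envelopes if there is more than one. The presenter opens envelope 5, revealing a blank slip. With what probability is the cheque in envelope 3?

Condition on the true location of the cheque.
If it is in any of envelopes 1, 2, and 3 (prior 6/25 each): the presenter has 3 equally likely choices, so probability 1/3; weight (6/25)·(1/3) = 2/25 each.
If it is in envelope 4 (prior 6/25): the presenter has 4 equally likely choices, so probability 1/4; weight (6/25)·(1/4) = 3/50.
If it is in envelope 5 (prior 1/25): the presenter opened envelope 5, so this case is ruled out; weight (1/25)·0 = 0.
The weights sum to 3/10.
So P(the cheque in envelope 3 | the presenter opened envelope 5) = (2/25) / (3/10) = 4/15.

4/15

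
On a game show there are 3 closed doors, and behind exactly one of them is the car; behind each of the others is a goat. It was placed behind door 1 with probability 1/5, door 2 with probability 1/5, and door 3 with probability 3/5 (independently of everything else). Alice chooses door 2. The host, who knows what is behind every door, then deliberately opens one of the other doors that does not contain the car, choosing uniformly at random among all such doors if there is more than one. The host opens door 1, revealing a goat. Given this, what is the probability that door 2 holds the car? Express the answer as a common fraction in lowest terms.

1/7

Consider each possible location of the car in turn.
If it is behind door 1 (prior 1/5): the host opened door 1, so this case is ruled out; weight (1/5)·0 = 0.
If it is behind door 2 (prior 1/5): the host has 2 equally likely choices, so probability 1/2; weight (1/5)·(1/2) = 1/10.
If it is behind door 3 (prior 3/5): the host has no choice, probability 1; weight (3/5)·1 = 3/5.
The weights sum to 7/10.
So P(the car behind door 2 | the host opened door 1) = (1/10) / (7/10) = 1/7.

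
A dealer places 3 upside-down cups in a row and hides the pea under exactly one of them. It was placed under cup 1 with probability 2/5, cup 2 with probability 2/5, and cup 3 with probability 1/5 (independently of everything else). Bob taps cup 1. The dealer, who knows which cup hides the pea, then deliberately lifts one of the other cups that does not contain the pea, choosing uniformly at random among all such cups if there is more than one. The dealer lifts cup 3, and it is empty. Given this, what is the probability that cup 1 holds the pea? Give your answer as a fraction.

Consider each possible location of the pea in turn.
If it is under cup 1 (prior 2/5): the dealer has 2 equally likely choices, so probability 1/2; weight (2/5)·(1/2) = 1/5.
If it is under cup 2 (prior 2/5): the dealer has no choice, probability 1; weight (2/5)·1 = 2/5.
If it is under cup 3 (prior 1/5): the dealer opened cup 3, so this case is ruled out; weight (1/5)·0 = 0.
The weights sum to 3/5.
So P(the pea under cup 1 | the dealer opened cup 3) = (1/5) / (3/5) = 1/3.

1/3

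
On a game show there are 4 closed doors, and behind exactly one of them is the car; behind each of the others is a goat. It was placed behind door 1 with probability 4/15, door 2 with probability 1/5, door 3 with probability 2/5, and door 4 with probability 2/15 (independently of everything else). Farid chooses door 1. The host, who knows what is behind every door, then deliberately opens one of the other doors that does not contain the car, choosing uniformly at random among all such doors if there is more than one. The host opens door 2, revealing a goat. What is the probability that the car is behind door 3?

9/16

Consider each possible location of the car in turn.
If it is behind door 1 (prior 4/15): the host has 3 equally likely choices, so probability 1/3; weight (4/15)·(1/3) = 4/45.
If it is behind door 2 (prior 1/5): the host opened door 2, so this case is ruled out; weight (1/5)·0 = 0.
If it is behind door 3 (prior 2/5): the host has 2 equally likely choices, so probability 1/2; weight (2/5)·(1/2) = 1/5.
If it is behind door 4 (prior 2/15): the host has 2 equally likely choices, so probability 1/2; weight (2/15)·(1/2) = 1/15.
The weights sum to 16/45.
So P(the car behind door 3 | the host opened door 2) = (1/5) / (16/45) = 9/16.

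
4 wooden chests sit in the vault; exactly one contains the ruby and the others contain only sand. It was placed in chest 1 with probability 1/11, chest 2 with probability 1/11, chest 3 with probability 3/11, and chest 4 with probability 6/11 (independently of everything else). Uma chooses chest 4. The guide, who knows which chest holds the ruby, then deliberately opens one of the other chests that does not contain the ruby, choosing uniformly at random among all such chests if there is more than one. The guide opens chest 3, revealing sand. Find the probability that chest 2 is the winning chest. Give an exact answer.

1/6

Condition on the true location of the ruby.
If it is in either of chests 1 and 2 (prior 1/11 each): the guide has 2 equally likely choices, so probability 1/2; weight (1/11)·(1/2) = 1/22 each.
If it is in chest 3 (prior 3/11): the guide opened chest 3, so this case is ruled out; weight (3/11)·0 = 0.
If it is in chest 4 (prior 6/11): the guide has 3 equally likely choices, so probability 1/3; weight (6/11)·(1/3) = 2/11.
The weights sum to 3/11.
So P(the ruby in chest 2 | the guide opened chest 3) = (1/22) / (3/11) = 1/6.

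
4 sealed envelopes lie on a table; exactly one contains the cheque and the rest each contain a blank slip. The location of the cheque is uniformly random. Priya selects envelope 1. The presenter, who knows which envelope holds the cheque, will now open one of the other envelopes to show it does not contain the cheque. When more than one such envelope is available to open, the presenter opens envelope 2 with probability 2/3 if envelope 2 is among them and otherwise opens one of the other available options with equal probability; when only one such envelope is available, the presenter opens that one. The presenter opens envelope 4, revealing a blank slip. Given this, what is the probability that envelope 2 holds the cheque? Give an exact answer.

Apply Bayes' rule, conditioning on where the cheque actually is.
If it is in envelope 1 (prior 1/4): envelope 2 is available but not opened; envelope 4 gets probability (1 − 2/3)/2 = 1/6; weight (1/4)·(1/6) = 1/24.
If it is in envelope 2 (prior 1/4): envelope 2 holds the prize so is unavailable; the presenter chooses uniformly among the 2 others, probability 1/2; weight (1/4)·(1/2) = 1/8.
If it is in envelope 3 (prior 1/4): envelope 2 is available but not opened, probability 1/3; weight (1/4)·(1/3) = 1/12.
If it is in envelope 4 (prior 1/4): the presenter opened envelope 4, so this case is ruled out; weight (1/4)·0 = 0.
The weights sum to 1/4.
So P(the cheque in envelope 2 | the presenter opened envelope 4) = (1/8) / (1/4) = 1/2.

1/2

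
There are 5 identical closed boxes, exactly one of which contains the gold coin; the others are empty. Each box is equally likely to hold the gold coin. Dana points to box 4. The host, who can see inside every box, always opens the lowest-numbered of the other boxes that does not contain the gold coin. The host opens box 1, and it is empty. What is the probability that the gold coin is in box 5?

1/4

Consider each possible location of the gold coin in turn.
If it is in box 1 (prior 1/5): the host opened box 1, so this case is ruled out; weight (1/5)·0 = 0.
If it is in any of boxes 2, 3, 4, and 5 (prior 1/5 each): box 1 is the lowest-numbered option available, probability 1; weight (1/5)·1 = 1/5 each.
The weights sum to 4/5.
So P(the gold coin in box 5 | the host opened box 1) = (1/5) / (4/5) = 1/4.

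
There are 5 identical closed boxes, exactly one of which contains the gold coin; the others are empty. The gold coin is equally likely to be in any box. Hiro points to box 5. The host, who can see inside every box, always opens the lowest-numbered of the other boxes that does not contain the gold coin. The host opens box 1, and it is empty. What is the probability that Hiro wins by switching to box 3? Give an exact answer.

Apply Bayes' rule, conditioning on where the gold coin actually is.
If it is in box 1 (prior 1/5): the host opened box 1, so this case is ruled out; weight (1/5)·0 = 0.
If it is in any of boxes 2, 3, 4, and 5 (prior 1/5 each): box 1 is the lowest-numbered option available, probability 1; weight (1/5)·1 = 1/5 each.
The weights sum to 4/5.
So P(the gold coin in box 3 | the host opened box 1) = (1/5) / (4/5) = 1/4.

1/4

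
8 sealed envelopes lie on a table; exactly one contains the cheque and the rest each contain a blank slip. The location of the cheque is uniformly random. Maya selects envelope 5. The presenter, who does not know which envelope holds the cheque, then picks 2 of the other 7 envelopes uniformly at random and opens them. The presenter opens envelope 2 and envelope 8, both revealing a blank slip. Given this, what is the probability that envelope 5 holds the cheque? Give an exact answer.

Consider each possible location of the cheque in turn.
If it is in any of envelopes 1, 3, 4, 5, 6, and 7 (prior 1/8 each): the presenter picks exactly this set with probability 1/21 regardless, and none is the prize; weight (1/8)·(1/21) = 1/168 each.
If it is in either of envelopes 2 and 8 (prior 1/8 each): that envelope was opened and seen not to hold the prize — ruled out; weight (1/8)·0 = 0 each.
The weights sum to 1/28.
So P(the cheque in envelope 5 | the presenter opened envelope 2 and envelope 8) = (1/168) / (1/28) = 1/6.

1/6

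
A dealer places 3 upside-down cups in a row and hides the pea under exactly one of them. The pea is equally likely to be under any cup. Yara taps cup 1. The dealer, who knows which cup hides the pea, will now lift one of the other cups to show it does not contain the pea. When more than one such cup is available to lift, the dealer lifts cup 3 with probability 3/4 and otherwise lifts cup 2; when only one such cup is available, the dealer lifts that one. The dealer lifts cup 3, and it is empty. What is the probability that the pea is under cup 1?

3/7

Consider each possible location of the pea in turn.
If it is under cup 1 (prior 1/3): cup 3 is available, opened with probability 3/4; weight (1/3)·(3/4) = 1/4.
If it is under cup 2 (prior 1/3): only cup 3 is available, probability 1; weight (1/3)·1 = 1/3.
If it is under cup 3 (prior 1/3): the dealer opened cup 3, so this case is ruled out; weight (1/3)·0 = 0.
The weights sum to 7/12.
So P(the pea under cup 1 | the dealer opened cup 3) = (1/4) / (7/12) = 3/7.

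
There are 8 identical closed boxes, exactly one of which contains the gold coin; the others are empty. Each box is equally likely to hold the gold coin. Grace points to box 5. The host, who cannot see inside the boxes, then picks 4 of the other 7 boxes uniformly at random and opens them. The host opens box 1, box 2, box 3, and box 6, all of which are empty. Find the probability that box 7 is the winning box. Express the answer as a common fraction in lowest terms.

1/4

Consider each possible location of the gold coin in turn.
If it is in any of boxes 1, 2, 3, and 6 (prior 1/8 each): that box was opened and seen not to hold the prize — ruled out; weight (1/8)·0 = 0 each.
If it is in any of boxes 4, 5, 7, and 8 (prior 1/8 each): the host picks exactly this set with probability 1/35 regardless, and none is the prize; weight (1/8)·(1/35) = 1/280 each.
The weights sum to 1/70.
So P(the gold coin in box 7 | the host opened box 1, box 2, box 3, and box 6) = (1/280) / (1/70) = 1/4.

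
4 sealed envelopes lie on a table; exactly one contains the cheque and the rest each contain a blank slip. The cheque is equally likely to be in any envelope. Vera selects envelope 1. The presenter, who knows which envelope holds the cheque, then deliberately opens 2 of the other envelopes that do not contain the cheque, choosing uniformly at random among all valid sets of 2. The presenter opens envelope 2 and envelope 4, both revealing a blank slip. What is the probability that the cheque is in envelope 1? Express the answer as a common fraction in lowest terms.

1/4

Condition on the true location of the cheque.
If it is in envelope 1 (prior 1/4): the presenter has 3 equally likely choices, so probability 1/3; weight (1/4)·(1/3) = 1/12.
If it is in either of envelopes 2 and 4 (prior 1/4 each): that envelope was opened and seen not to hold the prize — ruled out; weight (1/4)·0 = 0 each.
If it is in envelope 3 (prior 1/4): the presenter has no choice, probability 1; weight (1/4)·1 = 1/4.
The weights sum to 1/3.
So P(the cheque in envelope 1 | the presenter opened envelope 2 and envelope 4) = (1/12) / (1/3) = 1/4.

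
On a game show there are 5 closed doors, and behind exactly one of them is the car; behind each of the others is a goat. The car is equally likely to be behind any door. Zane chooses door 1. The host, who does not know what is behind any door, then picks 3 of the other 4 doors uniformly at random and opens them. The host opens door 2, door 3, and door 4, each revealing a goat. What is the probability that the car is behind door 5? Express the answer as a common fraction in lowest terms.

1/2

Because the host chose which doors to open without knowing where the car is, the choice is independent of the prize location. Learning that none of the 3 opened doors holds the car simply rules out those 3 locations and leaves the remaining 2 doors still equally likely by symmetry.
So P(the car behind door 5) = 1/2.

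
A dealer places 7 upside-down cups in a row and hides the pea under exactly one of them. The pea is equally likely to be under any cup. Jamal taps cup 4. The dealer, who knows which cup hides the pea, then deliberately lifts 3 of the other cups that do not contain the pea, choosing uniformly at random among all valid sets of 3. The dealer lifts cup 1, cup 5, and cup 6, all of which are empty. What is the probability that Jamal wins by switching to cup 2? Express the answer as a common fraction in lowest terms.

Apply Bayes' rule, conditioning on where the pea actually is.
If it is under any of cups 1, 5, and 6 (prior 1/7 each): that cup was opened and seen not to hold the prize — ruled out; weight (1/7)·0 = 0 each.
If it is under any of cups 2, 3, and 7 (prior 1/7 each): the dealer has 10 equally likely choices, so probability 1/10; weight (1/7)·(1/10) = 1/70 each.
If it is under cup 4 (prior 1/7): the dealer has 20 equally likely choices, so probability 1/20; weight (1/7)·(1/20) = 1/140.
The weights sum to 1/20.
So P(the pea under cup 2 | the dealer opened cup 1, cup 5, and cup 6) = (1/70) / (1/20) = 2/7.

2/7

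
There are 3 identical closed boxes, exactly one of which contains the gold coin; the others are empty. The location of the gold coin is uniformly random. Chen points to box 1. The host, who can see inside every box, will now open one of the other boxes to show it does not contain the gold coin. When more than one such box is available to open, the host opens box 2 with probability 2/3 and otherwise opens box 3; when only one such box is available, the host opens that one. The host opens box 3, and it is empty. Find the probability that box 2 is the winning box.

3/4

Consider each possible location of the gold coin in turn.
If it is in box 1 (prior 1/3): box 2 is available but not opened, probability 1/3; weight (1/3)·(1/3) = 1/9.
If it is in box 2 (prior 1/3): only box 3 is available, probability 1; weight (1/3)·1 = 1/3.
If it is in box 3 (prior 1/3): the host opened box 3, so this case is ruled out; weight (1/3)·0 = 0.
The weights sum to 4/9.
So P(the gold coin in box 2 | the host opened box 3) = (1/3) / (4/9) = 3/4.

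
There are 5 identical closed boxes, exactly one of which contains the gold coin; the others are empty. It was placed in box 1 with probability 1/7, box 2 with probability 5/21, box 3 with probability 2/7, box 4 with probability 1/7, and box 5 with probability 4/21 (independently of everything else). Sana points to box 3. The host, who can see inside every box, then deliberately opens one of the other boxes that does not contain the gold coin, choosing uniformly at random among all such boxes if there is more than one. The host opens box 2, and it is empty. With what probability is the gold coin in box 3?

Condition on the true location of the gold coin.
If it is in either of boxes 1 and 4 (prior 1/7 each): the host has 3 equally likely choices, so probability 1/3; weight (1/7)·(1/3) = 1/21 each.
If it is in box 2 (prior 5/21): the host opened box 2, so this case is ruled out; weight (5/21)·0 = 0.
If it is in box 3 (prior 2/7): the host has 4 equally likely choices, so probability 1/4; weight (2/7)·(1/4) = 1/14.
If it is in box 5 (prior 4/21): the host has 3 equally likely choices, so probability 1/3; weight (4/21)·(1/3) = 4/63.
The weights sum to 29/126.
So P(the gold coin in box 3 | the host opened box 2) = (1/14) / (29/126) = 9/29.

9/29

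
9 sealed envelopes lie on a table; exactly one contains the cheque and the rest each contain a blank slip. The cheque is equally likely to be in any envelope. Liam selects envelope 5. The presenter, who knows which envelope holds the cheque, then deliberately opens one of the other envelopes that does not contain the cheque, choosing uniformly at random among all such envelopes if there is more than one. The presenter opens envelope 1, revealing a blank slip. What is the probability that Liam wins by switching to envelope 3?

Apply Bayes' rule, conditioning on where the cheque actually is.
If it is in envelope 1 (prior 1/9): the presenter opened envelope 1, so this case is ruled out; weight (1/9)·0 = 0.
If it is in any of envelopes 2, 3, 4, 6, 7, 8, and 9 (prior 1/9 each): the presenter has 7 equally likely choices, so probability 1/7; weight (1/9)·(1/7) = 1/63 each.
If it is in envelope 5 (prior 1/9): the presenter has 8 equally likely choices, so probability 1/8; weight (1/9)·(1/8) = 1/72.
The weights sum to 1/8.
So P(the cheque in envelope 3 | the presenter opened envelope 1) = (1/63) / (1/8) = 8/63.

8/63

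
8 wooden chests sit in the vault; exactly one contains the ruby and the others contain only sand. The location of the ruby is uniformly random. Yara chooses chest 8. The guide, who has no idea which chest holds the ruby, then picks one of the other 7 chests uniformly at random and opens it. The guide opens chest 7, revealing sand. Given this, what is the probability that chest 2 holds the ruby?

Apply Bayes' rule, conditioning on where the ruby actually is.
If it is in any of chests 1, 2, 3, 4, 5, 6, and 8 (prior 1/8 each): the guide picks chest 7 with probability 1/7 regardless, and it is not the prize; weight (1/8)·(1/7) = 1/56 each.
If it is in chest 7 (prior 1/8): the guide opened chest 7, so this case is ruled out; weight (1/8)·0 = 0.
The weights sum to 1/8.
So P(the ruby in chest 2 | the guide opened chest 7) = (1/56) / (1/8) = 1/7.

1/7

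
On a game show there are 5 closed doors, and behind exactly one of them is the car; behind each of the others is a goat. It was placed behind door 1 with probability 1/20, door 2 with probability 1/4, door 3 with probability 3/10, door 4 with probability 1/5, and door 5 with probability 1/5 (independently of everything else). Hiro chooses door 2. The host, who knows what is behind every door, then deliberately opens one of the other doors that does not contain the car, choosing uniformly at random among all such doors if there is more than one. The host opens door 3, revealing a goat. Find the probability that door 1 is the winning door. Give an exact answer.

4/51

Consider each possible location of the car in turn.
If it is behind door 1 (prior 1/20): the host has 3 equally likely choices, so probability 1/3; weight (1/20)·(1/3) = 1/60.
If it is behind door 2 (prior 1/4): the host has 4 equally likely choices, so probability 1/4; weight (1/4)·(1/4) = 1/16.
If it is behind door 3 (prior 3/10): the host opened door 3, so this case is ruled out; weight (3/10)·0 = 0.
If it is behind either of doors 4 and 5 (prior 1/5 each): the host has 3 equally likely choices, so probability 1/3; weight (1/5)·(1/3) = 1/15 each.
The weights sum to 17/80.
So P(the car behind door 1 | the host opened door 3) = (1/60) / (17/80) = 4/51.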